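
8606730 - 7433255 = 1173475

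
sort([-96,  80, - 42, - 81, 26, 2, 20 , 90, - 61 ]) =[ - 96 ,-81,-61, - 42, 2 , 20,26,80,90 ]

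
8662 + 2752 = 11414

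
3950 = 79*50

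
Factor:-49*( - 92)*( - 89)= - 401212 =- 2^2 * 7^2 * 23^1*89^1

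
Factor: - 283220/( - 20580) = 3^( - 1 )*7^( - 1 )*17^2 = 289/21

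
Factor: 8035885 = 5^1  *11^1*13^1*11239^1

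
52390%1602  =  1126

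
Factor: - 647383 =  - 11^1*229^1*257^1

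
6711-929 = 5782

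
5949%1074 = 579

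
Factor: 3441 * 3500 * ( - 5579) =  - 67190686500= -2^2*3^1 * 5^3 * 7^2*31^1 * 37^1 * 797^1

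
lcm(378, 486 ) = 3402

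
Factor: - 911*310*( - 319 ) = 2^1*5^1*11^1*29^1 *31^1*911^1 = 90088790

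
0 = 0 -0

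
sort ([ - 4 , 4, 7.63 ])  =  [-4,4,7.63 ]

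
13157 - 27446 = -14289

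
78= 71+7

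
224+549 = 773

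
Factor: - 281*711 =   -  3^2 * 79^1*281^1 = - 199791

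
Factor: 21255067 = 53^1*401039^1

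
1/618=1/618 = 0.00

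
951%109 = 79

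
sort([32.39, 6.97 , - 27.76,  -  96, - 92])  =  [ - 96, - 92,-27.76 , 6.97, 32.39]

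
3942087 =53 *74379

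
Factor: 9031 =11^1*821^1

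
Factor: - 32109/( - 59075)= 231/425 = 3^1*5^ ( - 2 )*7^1  *  11^1*17^(-1 )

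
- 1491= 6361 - 7852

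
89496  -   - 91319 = 180815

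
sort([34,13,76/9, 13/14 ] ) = [13/14,76/9, 13, 34]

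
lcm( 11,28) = 308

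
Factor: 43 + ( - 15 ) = 28 = 2^2*7^1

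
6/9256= 3/4628=0.00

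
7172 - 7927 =-755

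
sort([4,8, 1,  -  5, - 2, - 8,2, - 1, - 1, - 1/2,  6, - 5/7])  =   [-8, - 5, - 2 ,  -  1, - 1 ,-5/7 , -1/2, 1 , 2,4,6, 8]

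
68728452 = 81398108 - 12669656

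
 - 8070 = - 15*538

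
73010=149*490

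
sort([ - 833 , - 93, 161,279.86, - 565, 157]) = [ - 833,-565,-93, 157,161,279.86]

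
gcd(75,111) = 3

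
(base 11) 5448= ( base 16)1C17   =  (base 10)7191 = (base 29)8fs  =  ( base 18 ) 1439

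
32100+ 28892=60992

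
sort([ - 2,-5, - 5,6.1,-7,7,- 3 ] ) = [ - 7,- 5,- 5, -3, - 2,6.1 , 7] 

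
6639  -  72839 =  - 66200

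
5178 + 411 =5589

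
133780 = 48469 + 85311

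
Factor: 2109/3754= 2^ (-1 )*3^1*19^1 *37^1*1877^(-1 )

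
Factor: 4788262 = 2^1*113^1 * 21187^1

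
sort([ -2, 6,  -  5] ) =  [ - 5,-2, 6] 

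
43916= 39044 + 4872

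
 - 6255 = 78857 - 85112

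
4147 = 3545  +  602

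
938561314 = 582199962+356361352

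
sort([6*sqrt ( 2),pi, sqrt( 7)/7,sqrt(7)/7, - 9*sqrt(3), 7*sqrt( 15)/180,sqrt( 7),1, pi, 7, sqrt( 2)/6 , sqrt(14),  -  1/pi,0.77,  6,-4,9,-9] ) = [ - 9*sqrt ( 3),- 9,-4 , - 1/pi,7*sqrt( 15)/180,sqrt(2)/6, sqrt( 7)/7,sqrt(7)/7, 0.77,1,sqrt( 7) , pi,pi,sqrt( 14),6 , 7,6*sqrt(2), 9]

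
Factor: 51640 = 2^3*5^1*1291^1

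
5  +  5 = 10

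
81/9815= 81/9815 =0.01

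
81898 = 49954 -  - 31944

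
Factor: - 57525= - 3^1*5^2*13^1*59^1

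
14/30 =7/15 = 0.47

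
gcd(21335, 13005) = 85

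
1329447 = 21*63307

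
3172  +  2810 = 5982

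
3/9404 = 3/9404 = 0.00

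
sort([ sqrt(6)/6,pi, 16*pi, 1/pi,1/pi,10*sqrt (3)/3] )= [1/pi,1/pi, sqrt( 6 )/6,pi  ,  10*sqrt(3)/3,16*pi]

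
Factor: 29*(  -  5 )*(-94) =13630 = 2^1* 5^1*29^1*47^1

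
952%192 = 184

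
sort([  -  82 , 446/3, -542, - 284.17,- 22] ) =[  -  542, - 284.17 , - 82,-22, 446/3]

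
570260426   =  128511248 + 441749178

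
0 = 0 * 7264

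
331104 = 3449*96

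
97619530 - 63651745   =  33967785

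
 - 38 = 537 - 575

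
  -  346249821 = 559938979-906188800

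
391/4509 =391/4509 = 0.09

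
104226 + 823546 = 927772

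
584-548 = 36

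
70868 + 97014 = 167882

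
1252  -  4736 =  - 3484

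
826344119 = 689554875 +136789244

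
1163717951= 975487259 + 188230692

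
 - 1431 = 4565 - 5996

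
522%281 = 241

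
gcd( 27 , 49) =1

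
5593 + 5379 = 10972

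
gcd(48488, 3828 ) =1276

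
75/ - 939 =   -  25/313 = - 0.08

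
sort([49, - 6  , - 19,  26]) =[ - 19,  -  6,26, 49 ]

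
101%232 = 101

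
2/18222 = 1/9111 = 0.00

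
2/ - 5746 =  - 1/2873= - 0.00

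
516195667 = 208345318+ 307850349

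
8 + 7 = 15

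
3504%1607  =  290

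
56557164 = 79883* 708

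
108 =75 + 33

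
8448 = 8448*1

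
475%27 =16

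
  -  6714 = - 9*746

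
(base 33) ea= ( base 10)472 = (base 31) f7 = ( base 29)G8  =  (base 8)730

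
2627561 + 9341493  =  11969054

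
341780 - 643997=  -302217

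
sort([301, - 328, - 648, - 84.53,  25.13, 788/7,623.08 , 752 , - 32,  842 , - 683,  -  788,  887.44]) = [ - 788, - 683, - 648, - 328, - 84.53, - 32, 25.13,788/7,  301,623.08,752, 842,887.44]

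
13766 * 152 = 2092432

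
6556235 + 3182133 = 9738368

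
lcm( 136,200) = 3400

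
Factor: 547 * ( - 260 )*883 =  - 125580260=-2^2*5^1*13^1* 547^1*883^1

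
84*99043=8319612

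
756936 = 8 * 94617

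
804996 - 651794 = 153202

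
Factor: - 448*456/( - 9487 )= 204288/9487 = 2^9*3^1*7^1 * 19^1*53^( - 1)* 179^(-1)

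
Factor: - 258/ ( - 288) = 43/48= 2^ ( -4) * 3^( - 1)*43^1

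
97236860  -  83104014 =14132846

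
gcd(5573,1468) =1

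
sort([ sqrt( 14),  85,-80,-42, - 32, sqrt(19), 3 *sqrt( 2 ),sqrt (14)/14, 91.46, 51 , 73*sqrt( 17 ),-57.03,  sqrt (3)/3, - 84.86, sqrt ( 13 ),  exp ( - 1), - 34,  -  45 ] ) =[ - 84.86 , - 80, - 57.03, - 45, - 42,-34,-32, sqrt(14)/14,  exp(  -  1),sqrt( 3 ) /3,  sqrt(13), sqrt( 14), 3*sqrt( 2 ),sqrt( 19), 51,85,91.46, 73 * sqrt( 17) ] 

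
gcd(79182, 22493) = 83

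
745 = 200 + 545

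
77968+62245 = 140213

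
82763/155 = 533+148/155= 533.95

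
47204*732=34553328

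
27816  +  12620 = 40436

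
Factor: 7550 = 2^1*5^2 *151^1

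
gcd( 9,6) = 3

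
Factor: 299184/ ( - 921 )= - 99728/307 = -2^4*23^1*271^1*307^ ( - 1 )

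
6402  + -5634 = 768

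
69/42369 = 23/14123 = 0.00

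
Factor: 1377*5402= 2^1*3^4 * 17^1 * 37^1*73^1 =7438554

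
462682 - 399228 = 63454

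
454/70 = 227/35 = 6.49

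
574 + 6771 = 7345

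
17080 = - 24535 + 41615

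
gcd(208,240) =16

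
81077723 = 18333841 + 62743882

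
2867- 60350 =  - 57483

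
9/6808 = 9/6808 = 0.00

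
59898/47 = 1274+ 20/47= 1274.43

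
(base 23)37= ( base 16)4c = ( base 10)76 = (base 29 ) 2i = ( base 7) 136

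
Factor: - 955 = - 5^1* 191^1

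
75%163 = 75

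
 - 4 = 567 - 571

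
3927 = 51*77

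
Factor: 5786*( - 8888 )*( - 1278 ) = 2^5 * 3^2*11^2*71^1*101^1*263^1 = 65722387104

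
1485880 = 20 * 74294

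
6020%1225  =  1120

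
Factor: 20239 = 37^1*547^1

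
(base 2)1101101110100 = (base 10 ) 7028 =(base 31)79m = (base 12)4098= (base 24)c4k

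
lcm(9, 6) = 18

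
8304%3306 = 1692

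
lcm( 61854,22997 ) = 1793766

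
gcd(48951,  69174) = 189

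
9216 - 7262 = 1954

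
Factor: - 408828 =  - 2^2*3^1* 7^1*31^1*157^1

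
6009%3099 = 2910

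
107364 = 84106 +23258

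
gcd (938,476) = 14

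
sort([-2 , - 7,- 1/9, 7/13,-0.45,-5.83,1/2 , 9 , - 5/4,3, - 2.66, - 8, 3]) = [ - 8,-7, - 5.83, - 2.66,-2, - 5/4,  -  0.45, - 1/9, 1/2 , 7/13 , 3,3,  9]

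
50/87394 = 25/43697 = 0.00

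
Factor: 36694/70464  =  18347/35232 = 2^( - 5)*3^(-1)*7^1*367^( - 1)*2621^1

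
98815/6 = 98815/6   =  16469.17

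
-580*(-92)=53360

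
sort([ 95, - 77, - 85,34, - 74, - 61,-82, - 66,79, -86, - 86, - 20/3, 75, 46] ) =[-86,- 86,  -  85, - 82, - 77,  -  74, - 66, - 61 , -20/3, 34,46 , 75, 79, 95 ]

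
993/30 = 33 + 1/10= 33.10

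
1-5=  - 4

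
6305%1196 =325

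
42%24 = 18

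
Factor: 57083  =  13^1*4391^1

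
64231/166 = 386 + 155/166=386.93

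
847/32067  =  121/4581 = 0.03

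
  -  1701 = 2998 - 4699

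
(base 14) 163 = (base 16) 11b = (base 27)AD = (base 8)433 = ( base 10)283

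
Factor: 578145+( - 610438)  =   -32293=- 43^1*751^1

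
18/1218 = 3/203 = 0.01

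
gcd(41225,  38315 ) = 485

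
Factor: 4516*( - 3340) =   -  15083440 = - 2^4*5^1 * 167^1 *1129^1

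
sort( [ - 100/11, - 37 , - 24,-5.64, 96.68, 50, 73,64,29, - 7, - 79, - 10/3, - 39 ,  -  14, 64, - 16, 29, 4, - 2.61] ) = [ - 79, - 39, - 37,  -  24, - 16, - 14,-100/11, - 7  , - 5.64, - 10/3 , - 2.61, 4, 29, 29, 50, 64, 64,73, 96.68]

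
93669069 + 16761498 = 110430567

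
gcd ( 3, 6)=3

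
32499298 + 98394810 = 130894108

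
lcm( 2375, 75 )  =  7125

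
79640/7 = 11377 + 1/7 = 11377.14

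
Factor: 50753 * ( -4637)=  - 235341661 =-  4637^1*50753^1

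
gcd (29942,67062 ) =2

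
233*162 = 37746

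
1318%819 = 499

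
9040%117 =31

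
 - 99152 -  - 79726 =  - 19426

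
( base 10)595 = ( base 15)29A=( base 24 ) 10j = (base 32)ij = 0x253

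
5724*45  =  257580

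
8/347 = 8/347 = 0.02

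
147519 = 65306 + 82213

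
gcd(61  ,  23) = 1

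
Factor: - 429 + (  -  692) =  - 1121 = - 19^1*59^1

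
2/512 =1/256 = 0.00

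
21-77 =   -  56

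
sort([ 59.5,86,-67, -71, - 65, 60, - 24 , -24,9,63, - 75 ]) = [- 75, - 71, - 67, - 65, - 24, - 24, 9,59.5,60 , 63,86]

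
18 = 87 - 69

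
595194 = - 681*(  -  874 ) 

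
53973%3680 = 2453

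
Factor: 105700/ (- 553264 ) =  - 2^( - 2 ) * 5^2*7^1 * 229^(-1) = - 175/916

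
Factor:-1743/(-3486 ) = 1/2 = 2^( - 1 )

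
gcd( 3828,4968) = 12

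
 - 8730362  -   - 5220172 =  - 3510190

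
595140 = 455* 1308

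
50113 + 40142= 90255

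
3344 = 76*44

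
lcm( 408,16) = 816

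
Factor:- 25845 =-3^1 * 5^1* 1723^1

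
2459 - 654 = 1805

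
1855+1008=2863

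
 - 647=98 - 745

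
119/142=119/142 = 0.84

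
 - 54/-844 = 27/422 = 0.06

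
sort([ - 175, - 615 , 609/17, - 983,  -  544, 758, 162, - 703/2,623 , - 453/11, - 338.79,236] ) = [ - 983,-615, - 544, - 703/2, - 338.79, - 175, - 453/11, 609/17,162,  236, 623,758 ] 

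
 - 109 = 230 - 339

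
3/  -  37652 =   -  1 + 37649/37652= - 0.00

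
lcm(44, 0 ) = 0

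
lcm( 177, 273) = 16107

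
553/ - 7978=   -  553/7978 = - 0.07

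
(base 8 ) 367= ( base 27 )94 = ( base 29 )8F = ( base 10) 247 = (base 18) DD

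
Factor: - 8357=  - 61^1 *137^1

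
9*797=7173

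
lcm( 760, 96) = 9120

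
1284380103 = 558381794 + 725998309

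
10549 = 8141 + 2408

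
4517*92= 415564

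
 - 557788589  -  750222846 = -1308011435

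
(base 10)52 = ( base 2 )110100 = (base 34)1I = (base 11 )48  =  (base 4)310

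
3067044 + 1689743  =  4756787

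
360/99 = 3 + 7/11 = 3.64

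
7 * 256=1792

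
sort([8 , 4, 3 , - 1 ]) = [ - 1,3,4, 8]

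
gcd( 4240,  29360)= 80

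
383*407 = 155881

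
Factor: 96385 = 5^1*37^1*521^1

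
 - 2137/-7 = 2137/7 = 305.29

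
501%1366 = 501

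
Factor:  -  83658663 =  - 3^4 * 11^1 * 93893^1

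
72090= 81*890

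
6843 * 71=485853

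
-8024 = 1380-9404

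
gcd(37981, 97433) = 1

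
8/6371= 8/6371 = 0.00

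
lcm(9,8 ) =72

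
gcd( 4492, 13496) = 4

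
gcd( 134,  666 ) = 2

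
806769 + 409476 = 1216245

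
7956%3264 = 1428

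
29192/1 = 29192  =  29192.00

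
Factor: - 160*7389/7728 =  - 24630/161 = - 2^1*3^1*5^1*7^ ( - 1)* 23^ ( - 1) * 821^1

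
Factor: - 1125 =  - 3^2*5^3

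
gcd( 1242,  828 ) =414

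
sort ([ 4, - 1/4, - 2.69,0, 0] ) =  [ - 2.69, - 1/4,0, 0, 4] 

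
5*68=340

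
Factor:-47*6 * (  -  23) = 2^1*3^1  *23^1*47^1 = 6486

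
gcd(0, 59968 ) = 59968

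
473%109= 37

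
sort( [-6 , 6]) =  [ - 6,6 ]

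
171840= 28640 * 6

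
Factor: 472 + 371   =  843 = 3^1 * 281^1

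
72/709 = 72/709 = 0.10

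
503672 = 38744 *13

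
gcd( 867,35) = 1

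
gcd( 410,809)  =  1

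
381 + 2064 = 2445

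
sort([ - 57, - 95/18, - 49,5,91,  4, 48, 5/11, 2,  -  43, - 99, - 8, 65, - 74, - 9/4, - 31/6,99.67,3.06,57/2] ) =[-99, -74, - 57, - 49,-43, - 8, - 95/18,  -  31/6, - 9/4, 5/11,  2,3.06 , 4, 5,57/2,48, 65, 91,99.67]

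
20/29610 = 2/2961  =  0.00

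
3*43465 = 130395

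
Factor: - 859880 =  - 2^3*5^1 * 7^1 * 37^1 * 83^1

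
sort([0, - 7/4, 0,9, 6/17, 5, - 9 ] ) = [ - 9, - 7/4, 0,0  ,  6/17,  5, 9]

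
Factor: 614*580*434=154556080 = 2^4*5^1*7^1*29^1*31^1 * 307^1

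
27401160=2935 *9336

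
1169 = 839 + 330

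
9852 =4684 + 5168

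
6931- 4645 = 2286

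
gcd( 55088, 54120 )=88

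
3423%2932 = 491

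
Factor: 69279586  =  2^1*19^1*41^1*53^1*839^1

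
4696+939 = 5635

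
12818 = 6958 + 5860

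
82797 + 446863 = 529660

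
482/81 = 5 + 77/81 = 5.95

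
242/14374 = 121/7187 = 0.02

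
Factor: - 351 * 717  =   - 3^4*13^1 * 239^1  =  -251667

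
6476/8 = 809 + 1/2 = 809.50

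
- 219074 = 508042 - 727116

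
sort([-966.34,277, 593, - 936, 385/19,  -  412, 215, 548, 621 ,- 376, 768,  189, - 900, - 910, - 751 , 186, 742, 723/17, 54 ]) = [- 966.34, - 936, - 910, - 900, - 751,-412, - 376, 385/19,723/17, 54,186, 189, 215 , 277 , 548, 593, 621,742 , 768]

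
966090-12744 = 953346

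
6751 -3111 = 3640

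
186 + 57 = 243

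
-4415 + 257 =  -4158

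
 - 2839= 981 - 3820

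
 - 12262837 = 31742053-44004890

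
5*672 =3360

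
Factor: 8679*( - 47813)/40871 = -414969027/40871 = -3^1 * 11^1*23^( - 1) * 137^1*263^1*349^1*1777^( - 1) 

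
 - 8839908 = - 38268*231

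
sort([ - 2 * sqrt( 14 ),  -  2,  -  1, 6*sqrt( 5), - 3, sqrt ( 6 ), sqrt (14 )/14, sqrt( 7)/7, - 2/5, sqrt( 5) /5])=[ - 2* sqrt( 14), - 3,  -  2, - 1, - 2/5, sqrt( 14) /14, sqrt( 7)/7,sqrt( 5)/5,  sqrt(6) , 6*sqrt( 5)]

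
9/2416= 9/2416 = 0.00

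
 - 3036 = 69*( - 44)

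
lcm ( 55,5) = 55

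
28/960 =7/240 = 0.03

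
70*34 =2380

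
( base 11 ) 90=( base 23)47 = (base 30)39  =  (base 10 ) 99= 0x63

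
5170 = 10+5160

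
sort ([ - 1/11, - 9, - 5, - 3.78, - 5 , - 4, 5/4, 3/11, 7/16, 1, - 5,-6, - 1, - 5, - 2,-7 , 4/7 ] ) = [ -9,-7, - 6, - 5,-5, - 5, - 5, - 4, - 3.78, - 2, - 1,-1/11,3/11, 7/16, 4/7, 1, 5/4 ] 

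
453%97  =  65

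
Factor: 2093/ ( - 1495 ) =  - 5^(-1)*7^1 = - 7/5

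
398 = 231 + 167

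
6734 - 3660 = 3074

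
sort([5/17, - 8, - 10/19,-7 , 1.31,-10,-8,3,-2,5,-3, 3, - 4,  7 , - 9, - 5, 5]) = [ - 10,-9,-8,-8, - 7,  -  5, - 4,-3, - 2, - 10/19, 5/17,1.31, 3, 3,  5, 5,7]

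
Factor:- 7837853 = - 269^1*29137^1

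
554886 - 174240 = 380646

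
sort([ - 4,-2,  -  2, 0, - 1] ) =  [ - 4, - 2, - 2, - 1,0 ]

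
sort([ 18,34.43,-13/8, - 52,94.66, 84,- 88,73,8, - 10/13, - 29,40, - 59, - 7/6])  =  [ - 88, - 59 , - 52, - 29,-13/8, - 7/6, - 10/13,8,18,34.43,40, 73 , 84,94.66 ]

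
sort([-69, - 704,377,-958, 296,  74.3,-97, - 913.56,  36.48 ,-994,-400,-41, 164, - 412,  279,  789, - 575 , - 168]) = [-994 ,- 958,  -  913.56, - 704, - 575,-412, - 400,  -  168 ,-97,- 69, -41, 36.48, 74.3,  164,279, 296,  377, 789 ]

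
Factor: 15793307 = 67^1 *107^1 * 2203^1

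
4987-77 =4910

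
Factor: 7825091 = 7825091^1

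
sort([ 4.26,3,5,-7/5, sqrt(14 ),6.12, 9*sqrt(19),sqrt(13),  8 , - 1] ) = [ - 7/5, - 1,3 , sqrt(13 ), sqrt (14), 4.26,5, 6.12, 8 , 9 * sqrt(19 ) ]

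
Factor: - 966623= -7^2*19727^1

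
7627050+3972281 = 11599331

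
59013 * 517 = 30509721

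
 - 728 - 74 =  - 802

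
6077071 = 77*78923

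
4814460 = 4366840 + 447620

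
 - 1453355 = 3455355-4908710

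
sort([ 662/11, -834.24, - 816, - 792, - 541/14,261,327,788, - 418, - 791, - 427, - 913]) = [ -913, - 834.24,-816, - 792,  -  791, - 427, - 418, - 541/14 , 662/11,261,327, 788 ] 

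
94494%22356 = 5070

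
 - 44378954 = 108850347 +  - 153229301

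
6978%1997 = 987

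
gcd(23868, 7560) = 108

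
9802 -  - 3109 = 12911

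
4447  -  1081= 3366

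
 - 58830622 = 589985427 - 648816049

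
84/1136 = 21/284 = 0.07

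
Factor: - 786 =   -  2^1*3^1*131^1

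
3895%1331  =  1233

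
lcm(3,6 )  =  6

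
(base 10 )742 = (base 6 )3234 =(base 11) 615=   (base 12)51A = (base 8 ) 1346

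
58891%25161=8569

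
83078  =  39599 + 43479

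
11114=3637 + 7477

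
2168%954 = 260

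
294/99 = 98/33 = 2.97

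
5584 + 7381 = 12965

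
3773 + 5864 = 9637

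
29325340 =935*31364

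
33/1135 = 33/1135 = 0.03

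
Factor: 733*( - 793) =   -  13^1*61^1*733^1 = -581269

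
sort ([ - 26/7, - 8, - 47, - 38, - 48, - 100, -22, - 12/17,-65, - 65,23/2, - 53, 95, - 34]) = [ -100, - 65,-65, -53, - 48, - 47,-38, -34,-22, - 8, - 26/7, - 12/17, 23/2 , 95 ] 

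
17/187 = 1/11 = 0.09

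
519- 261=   258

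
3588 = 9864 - 6276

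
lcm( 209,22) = 418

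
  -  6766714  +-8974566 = -15741280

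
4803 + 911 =5714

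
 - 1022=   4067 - 5089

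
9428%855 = 23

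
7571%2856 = 1859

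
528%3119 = 528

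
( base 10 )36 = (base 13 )2a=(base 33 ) 13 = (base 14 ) 28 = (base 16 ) 24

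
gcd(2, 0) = 2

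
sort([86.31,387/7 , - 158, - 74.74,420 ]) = [  -  158, - 74.74,387/7, 86.31, 420]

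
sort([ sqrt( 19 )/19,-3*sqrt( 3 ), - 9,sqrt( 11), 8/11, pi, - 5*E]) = [  -  5 * E, - 9, - 3*  sqrt( 3 ), sqrt( 19 )/19, 8/11,pi, sqrt (11)]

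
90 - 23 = 67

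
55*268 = 14740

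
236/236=1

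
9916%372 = 244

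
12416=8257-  - 4159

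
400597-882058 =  - 481461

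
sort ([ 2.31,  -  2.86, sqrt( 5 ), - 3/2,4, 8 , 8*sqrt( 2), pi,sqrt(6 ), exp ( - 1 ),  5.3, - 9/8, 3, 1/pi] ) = [ - 2.86, - 3/2 , - 9/8, 1/pi, exp ( - 1), sqrt(5),2.31, sqrt( 6 ), 3,pi,4, 5.3, 8, 8*sqrt (2)] 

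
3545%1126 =167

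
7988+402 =8390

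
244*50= 12200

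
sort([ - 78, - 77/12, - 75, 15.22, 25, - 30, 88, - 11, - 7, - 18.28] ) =[-78, - 75, - 30 , - 18.28, - 11,  -  7, - 77/12,15.22, 25, 88 ]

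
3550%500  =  50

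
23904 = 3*7968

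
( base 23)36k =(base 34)1HB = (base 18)56H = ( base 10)1745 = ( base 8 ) 3321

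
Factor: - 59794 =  - 2^1*  7^1 * 4271^1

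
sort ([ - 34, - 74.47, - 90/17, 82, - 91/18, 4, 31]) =[ - 74.47, - 34, - 90/17, - 91/18,4,31,  82] 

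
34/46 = 17/23 =0.74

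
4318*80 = 345440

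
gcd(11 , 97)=1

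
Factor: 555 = 3^1*5^1*37^1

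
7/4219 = 7/4219 = 0.00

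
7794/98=3897/49 = 79.53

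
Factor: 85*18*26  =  2^2 * 3^2*5^1*13^1 * 17^1=39780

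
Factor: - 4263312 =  -2^4*3^1*88819^1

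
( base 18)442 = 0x55a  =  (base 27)1NK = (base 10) 1370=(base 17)4ca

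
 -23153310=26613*( - 870 ) 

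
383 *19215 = 7359345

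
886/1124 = 443/562 = 0.79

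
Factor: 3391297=7^1*13^1*83^1 * 449^1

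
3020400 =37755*80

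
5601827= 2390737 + 3211090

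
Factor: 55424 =2^7*433^1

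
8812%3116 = 2580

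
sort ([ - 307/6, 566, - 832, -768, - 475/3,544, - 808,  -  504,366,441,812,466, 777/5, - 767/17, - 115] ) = [- 832 , - 808, - 768, -504,- 475/3, - 115,-307/6, - 767/17,777/5,366,441 , 466,544,566, 812]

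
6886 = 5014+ 1872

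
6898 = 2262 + 4636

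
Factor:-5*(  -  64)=320= 2^6*5^1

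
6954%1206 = 924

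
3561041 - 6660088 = - 3099047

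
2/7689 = 2/7689 = 0.00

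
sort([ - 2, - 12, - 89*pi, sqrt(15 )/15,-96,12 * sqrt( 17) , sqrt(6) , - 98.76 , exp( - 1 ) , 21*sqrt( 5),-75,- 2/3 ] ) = [ - 89*pi, - 98.76 ,-96,-75, - 12, - 2, - 2/3 , sqrt(15 ) /15,exp( - 1),sqrt( 6 ), 21*sqrt( 5) , 12 * sqrt( 17) ]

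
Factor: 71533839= 3^1 *13^1*37^1*89^1 *557^1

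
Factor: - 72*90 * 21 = -136080 = - 2^4 * 3^5 * 5^1*7^1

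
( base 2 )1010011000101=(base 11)3AA4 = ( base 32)565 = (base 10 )5317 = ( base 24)95D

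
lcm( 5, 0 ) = 0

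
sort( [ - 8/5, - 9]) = [ - 9, - 8/5]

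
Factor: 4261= 4261^1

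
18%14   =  4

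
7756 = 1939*4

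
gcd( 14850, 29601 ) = 99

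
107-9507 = -9400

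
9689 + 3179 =12868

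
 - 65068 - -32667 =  - 32401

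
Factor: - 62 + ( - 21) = - 83 = - 83^1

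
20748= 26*798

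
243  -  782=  - 539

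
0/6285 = 0 = 0.00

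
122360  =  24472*5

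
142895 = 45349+97546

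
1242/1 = 1242  =  1242.00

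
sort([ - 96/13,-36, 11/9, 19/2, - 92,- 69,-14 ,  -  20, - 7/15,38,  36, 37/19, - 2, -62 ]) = [-92,-69,  -  62, - 36,-20,-14, - 96/13,-2, - 7/15, 11/9,37/19, 19/2, 36,38 ]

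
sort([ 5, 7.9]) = [5, 7.9]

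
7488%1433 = 323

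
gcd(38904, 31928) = 8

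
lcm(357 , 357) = 357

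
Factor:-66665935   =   - 5^1*7^1 *1904741^1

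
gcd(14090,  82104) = 2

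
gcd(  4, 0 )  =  4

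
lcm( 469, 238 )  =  15946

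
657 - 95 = 562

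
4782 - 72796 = - 68014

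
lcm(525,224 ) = 16800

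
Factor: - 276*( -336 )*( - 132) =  - 2^8 * 3^3*7^1 * 11^1 * 23^1  =  - 12241152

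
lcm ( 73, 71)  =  5183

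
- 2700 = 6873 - 9573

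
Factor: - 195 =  - 3^1*  5^1 * 13^1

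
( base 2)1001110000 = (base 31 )K4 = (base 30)KO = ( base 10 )624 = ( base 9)763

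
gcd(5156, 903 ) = 1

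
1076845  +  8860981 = 9937826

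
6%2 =0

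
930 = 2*465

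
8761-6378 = 2383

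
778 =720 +58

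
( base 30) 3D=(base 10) 103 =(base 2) 1100111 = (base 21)4j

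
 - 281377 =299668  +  -581045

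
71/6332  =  71/6332 = 0.01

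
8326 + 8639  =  16965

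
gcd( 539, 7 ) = 7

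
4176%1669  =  838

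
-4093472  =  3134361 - 7227833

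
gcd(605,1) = 1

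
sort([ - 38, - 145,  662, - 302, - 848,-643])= [-848, - 643,-302, - 145,-38,  662] 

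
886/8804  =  443/4402  =  0.10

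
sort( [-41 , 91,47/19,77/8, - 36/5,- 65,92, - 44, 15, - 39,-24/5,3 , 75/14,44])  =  [ - 65, - 44,  -  41, - 39, - 36/5 , - 24/5,47/19,3,75/14,77/8,15, 44, 91,92 ]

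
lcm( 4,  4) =4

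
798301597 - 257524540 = 540777057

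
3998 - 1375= 2623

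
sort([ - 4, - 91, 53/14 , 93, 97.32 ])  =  [ - 91, - 4,53/14 , 93,97.32] 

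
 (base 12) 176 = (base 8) 352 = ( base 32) 7a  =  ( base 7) 453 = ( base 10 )234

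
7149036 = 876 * 8161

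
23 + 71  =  94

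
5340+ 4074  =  9414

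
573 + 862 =1435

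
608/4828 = 152/1207 = 0.13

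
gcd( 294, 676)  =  2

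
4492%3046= 1446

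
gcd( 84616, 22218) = 14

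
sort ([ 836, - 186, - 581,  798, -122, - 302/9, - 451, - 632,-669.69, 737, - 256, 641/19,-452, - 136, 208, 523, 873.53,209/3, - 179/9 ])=[ - 669.69, - 632,-581, - 452, - 451,  -  256, - 186, - 136, -122, - 302/9,-179/9,641/19, 209/3,  208,523,  737, 798, 836,873.53]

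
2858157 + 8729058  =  11587215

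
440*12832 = 5646080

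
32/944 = 2/59 = 0.03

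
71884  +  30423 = 102307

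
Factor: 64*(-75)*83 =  - 2^6*3^1*5^2*83^1 = - 398400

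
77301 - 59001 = 18300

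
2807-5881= - 3074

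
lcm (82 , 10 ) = 410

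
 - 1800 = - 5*360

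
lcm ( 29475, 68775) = 206325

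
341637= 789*433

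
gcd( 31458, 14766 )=642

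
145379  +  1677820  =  1823199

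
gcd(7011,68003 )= 1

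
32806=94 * 349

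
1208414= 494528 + 713886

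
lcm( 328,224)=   9184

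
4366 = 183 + 4183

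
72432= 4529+67903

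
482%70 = 62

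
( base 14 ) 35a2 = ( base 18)1AFC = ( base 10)9354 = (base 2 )10010010001010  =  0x248A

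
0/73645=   0=0.00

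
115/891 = 115/891 = 0.13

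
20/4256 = 5/1064 = 0.00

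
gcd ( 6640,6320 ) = 80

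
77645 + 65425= 143070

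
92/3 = 92/3 = 30.67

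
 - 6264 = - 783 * 8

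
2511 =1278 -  - 1233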